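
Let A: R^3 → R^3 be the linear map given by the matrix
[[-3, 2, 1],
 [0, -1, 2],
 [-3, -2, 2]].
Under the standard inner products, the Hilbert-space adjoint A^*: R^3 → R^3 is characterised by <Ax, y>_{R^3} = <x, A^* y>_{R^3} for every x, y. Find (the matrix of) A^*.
A^* = A^T =
[[-3, 0, -3],
 [2, -1, -2],
 [1, 2, 2]]

For real matrices with standard dot products, the defining identity <Ax, y> = <x, A^* y> gives (Ax)^T y = x^T (A^*) y, i.e. x^T A^T y = x^T (A^*) y. Since this holds for all x, y, we must have A^* = A^T. Therefore
A^* =
[[-3, 0, -3],
 [2, -1, -2],
 [1, 2, 2]].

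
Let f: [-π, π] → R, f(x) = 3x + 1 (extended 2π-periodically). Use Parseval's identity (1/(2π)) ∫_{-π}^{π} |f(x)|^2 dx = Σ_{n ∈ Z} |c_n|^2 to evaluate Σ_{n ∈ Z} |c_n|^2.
Σ |c_n|^2 = 3π^2 + 1

Expand and integrate term by term over [-π, π]:
  ∫ (3x)^2 dx = 9·(2π^3/3); ∫ 2·3·(1)·x dx = 0 (odd integrand); ∫ 1^2 dx = 1·2π.
So (1/(2π)) ∫_{-π}^{π} (3x + 1)^2 dx = 9π^2/3 + 1 = 3π^2 + 1.
Parseval ⇒ Σ |c_n|^2 = 3π^2 + 1.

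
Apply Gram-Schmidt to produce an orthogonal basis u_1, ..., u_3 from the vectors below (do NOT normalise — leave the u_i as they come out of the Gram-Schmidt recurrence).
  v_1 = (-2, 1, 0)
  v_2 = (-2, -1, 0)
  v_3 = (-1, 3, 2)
Orthogonal basis:
  u_1 = (-2, 1, 0)
  u_2 = (-4/5, -8/5, 0)
  u_3 = (0, 0, 2)

Apply the Gram-Schmidt recurrence
  u_1 = v_1
  u_i = v_i − Σ_{j<i} ((v_i · u_j) / (u_j · u_j)) · u_j.

Step by step this gives:
  u_1 = (-2, 1, 0)
  u_2 = (-4/5, -8/5, 0)
  u_3 = (0, 0, 2)

Orthogonality check:
  u_2 · u_1 = 0 (should be 0)
  u_3 · u_1 = 0 (should be 0)
  u_3 · u_2 = 0 (should be 0)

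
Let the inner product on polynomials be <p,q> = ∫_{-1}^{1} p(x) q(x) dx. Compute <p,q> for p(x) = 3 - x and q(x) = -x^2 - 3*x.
<p,q> = 0

Expand the product: p(x)·q(x) = x^3 - 9*x.
∫_{-1}^{1} of each monomial x^k gives [2/(k+1) if k even, 0 if k odd]. Integrating term-by-term (or equivalently evaluating the antiderivative F(x) = x^4/4 - 9*x^2/2 at the endpoints):
  F(1) − F(−1) = -17/4 − (-17/4) = 0.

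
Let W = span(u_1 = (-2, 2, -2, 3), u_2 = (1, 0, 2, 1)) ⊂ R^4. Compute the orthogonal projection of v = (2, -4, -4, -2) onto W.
proj_W(v) = (-10/39, -56/39, -76/39, -50/13)

Set up U = [u_1 | ... | u_2] ∈ R^(4×2). The projector onto W = col(U) is P = U (U^T U)^(-1) U^T.
Compute U^T U =
  [21, -3]
  [-3, 6],
and U^T v = (-10, -8).
Solve U^T U · c = U^T v for the coefficients: c = (-28/39, -22/13). The projection is proj_W(v) = U c.
Check: (v - proj_W(v)) · u_1 = 0  (should be 0).
Check: (v - proj_W(v)) · u_2 = 0  (should be 0).
Result: proj_W(v) = (-10/39, -56/39, -76/39, -50/13).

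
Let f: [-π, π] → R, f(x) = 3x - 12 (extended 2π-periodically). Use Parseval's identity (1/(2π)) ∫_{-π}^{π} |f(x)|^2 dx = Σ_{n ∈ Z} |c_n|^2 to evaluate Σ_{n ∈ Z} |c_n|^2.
Σ |c_n|^2 = 3π^2 + 144

Expand and integrate term by term over [-π, π]:
  ∫ (3x)^2 dx = 9·(2π^3/3); ∫ 2·3·(-12)·x dx = 0 (odd integrand); ∫ (-12)^2 dx = 144·2π.
So (1/(2π)) ∫_{-π}^{π} (3x - 12)^2 dx = 9π^2/3 + 144 = 3π^2 + 144.
Parseval ⇒ Σ |c_n|^2 = 3π^2 + 144.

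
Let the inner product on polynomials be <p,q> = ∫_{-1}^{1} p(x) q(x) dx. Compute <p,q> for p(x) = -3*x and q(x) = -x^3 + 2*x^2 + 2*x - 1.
<p,q> = -14/5

Expand the product: p(x)·q(x) = 3*x^4 - 6*x^3 - 6*x^2 + 3*x.
∫_{-1}^{1} of each monomial x^k gives [2/(k+1) if k even, 0 if k odd]. Integrating term-by-term (or equivalently evaluating the antiderivative F(x) = 3*x^5/5 - 3*x^4/2 - 2*x^3 + 3*x^2/2 at the endpoints):
  F(1) − F(−1) = -7/5 − (7/5) = -14/5.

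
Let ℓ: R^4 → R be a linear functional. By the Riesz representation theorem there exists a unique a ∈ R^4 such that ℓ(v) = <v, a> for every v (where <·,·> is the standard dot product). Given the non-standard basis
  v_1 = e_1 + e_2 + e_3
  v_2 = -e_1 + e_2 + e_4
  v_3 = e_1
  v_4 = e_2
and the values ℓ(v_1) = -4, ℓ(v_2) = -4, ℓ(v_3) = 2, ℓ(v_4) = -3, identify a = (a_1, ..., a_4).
a = (2, -3, -3, 1)

Write a = (a_1, ..., a_4) in the standard basis. For each basis vector v_i, ℓ(v_i) = <v_i, a> is a linear equation in the a_j's. Collect the n equations into a matrix system V a = ℓ, where row i of V is v_i (expressed in the standard basis). Since V is invertible (lower-triangular with 1s on the diagonal, up to permutation), solve by back-substitution:
  V =
[[1, 1, 1, 0],
 [-1, 1, 0, 1],
 [1, 0, 0, 0],
 [0, 1, 0, 0]]
  V a = (-4, -4, 2, -3)
Solving gives a = (2, -3, -3, 1).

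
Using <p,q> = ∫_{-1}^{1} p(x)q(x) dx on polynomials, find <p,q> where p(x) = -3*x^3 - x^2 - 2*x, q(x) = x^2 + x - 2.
<p,q> = -8/5

Expand the product: p(x)·q(x) = -3*x^5 - 4*x^4 + 3*x^3 + 4*x.
∫_{-1}^{1} of each monomial x^k gives [2/(k+1) if k even, 0 if k odd]. Integrating term-by-term (or equivalently evaluating the antiderivative F(x) = -x^6/2 - 4*x^5/5 + 3*x^4/4 + 2*x^2 at the endpoints):
  F(1) − F(−1) = 29/20 − (61/20) = -8/5.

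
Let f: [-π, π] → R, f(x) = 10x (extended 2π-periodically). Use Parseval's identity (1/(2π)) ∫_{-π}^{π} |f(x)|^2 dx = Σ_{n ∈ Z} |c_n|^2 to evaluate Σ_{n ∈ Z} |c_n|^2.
Σ |c_n|^2 = 100π^2/3

Expand and integrate term by term over [-π, π]:
  ∫ (10x)^2 dx = 100·(2π^3/3); ∫ 2·10·(0)·x dx = 0 (odd integrand); ∫ 0^2 dx = 0·2π.
So (1/(2π)) ∫_{-π}^{π} (10x)^2 dx = 100π^2/3 + 0 = 100π^2/3.
Parseval ⇒ Σ |c_n|^2 = 100π^2/3.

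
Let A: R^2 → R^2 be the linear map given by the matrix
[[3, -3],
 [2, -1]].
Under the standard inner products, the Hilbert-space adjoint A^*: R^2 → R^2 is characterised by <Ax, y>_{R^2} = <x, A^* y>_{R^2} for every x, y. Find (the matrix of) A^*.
A^* = A^T =
[[3, 2],
 [-3, -1]]

For real matrices with standard dot products, the defining identity <Ax, y> = <x, A^* y> gives (Ax)^T y = x^T (A^*) y, i.e. x^T A^T y = x^T (A^*) y. Since this holds for all x, y, we must have A^* = A^T. Therefore
A^* =
[[3, 2],
 [-3, -1]].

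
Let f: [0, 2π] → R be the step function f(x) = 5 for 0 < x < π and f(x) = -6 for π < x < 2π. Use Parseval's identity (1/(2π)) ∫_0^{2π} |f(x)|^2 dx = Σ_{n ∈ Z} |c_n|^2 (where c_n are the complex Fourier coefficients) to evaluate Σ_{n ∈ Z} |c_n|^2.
Σ |c_n|^2 = 61/2

Parseval equates the L^2 energy of f (normalised by 1/(2π)) with the ℓ^2 sum of its Fourier coefficients: (1/(2π)) ∫_0^{2π} |f|^2 = Σ |c_n|^2.
Compute the left side: (1/(2π)) [∫_0^π 5^2 dx + ∫_π^{2π} (-6)^2 dx] = (1/(2π)) · (25π + 36π) = (25 + 36)/2 = 61/2.
So Σ_{n ∈ Z} |c_n|^2 = 61/2.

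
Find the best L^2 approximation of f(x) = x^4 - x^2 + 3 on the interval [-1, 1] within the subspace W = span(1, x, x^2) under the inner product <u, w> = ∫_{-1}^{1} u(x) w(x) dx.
g(x) = 102/35 - x^2/7

The best approximation g ∈ W is the orthogonal projection of f onto W. Writing g = a_0 + a_1 x + a_2 x^2, the coefficients solve the normal equations G · a = b where
  G_{ij} = <φ_i, φ_j> and b_i = <f, φ_i>, with φ_0 = 1, φ_1 = x, φ_2 = x^2.
G =
  [2, 0, 2/3]
  [0, 2/3, 0]
  [2/3, 0, 2/5],
b = (86/15, 0, 66/35).
Solving gives a_0 = 102/35, a_1 = 0, a_2 = -1/7, so
  g(x) = 102/35 - x^2/7.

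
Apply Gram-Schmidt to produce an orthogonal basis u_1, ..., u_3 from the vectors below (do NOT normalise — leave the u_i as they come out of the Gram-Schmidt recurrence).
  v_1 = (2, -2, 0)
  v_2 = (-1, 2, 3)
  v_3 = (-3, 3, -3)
Orthogonal basis:
  u_1 = (2, -2, 0)
  u_2 = (1/2, 1/2, 3)
  u_3 = (9/19, 9/19, -3/19)

Apply the Gram-Schmidt recurrence
  u_1 = v_1
  u_i = v_i − Σ_{j<i} ((v_i · u_j) / (u_j · u_j)) · u_j.

Step by step this gives:
  u_1 = (2, -2, 0)
  u_2 = (1/2, 1/2, 3)
  u_3 = (9/19, 9/19, -3/19)

Orthogonality check:
  u_2 · u_1 = 0 (should be 0)
  u_3 · u_1 = 0 (should be 0)
  u_3 · u_2 = 0 (should be 0)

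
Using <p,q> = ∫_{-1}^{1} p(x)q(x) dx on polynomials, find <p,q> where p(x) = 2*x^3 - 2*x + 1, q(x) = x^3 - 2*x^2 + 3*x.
<p,q> = -332/105

Expand the product: p(x)·q(x) = 2*x^6 - 4*x^5 + 4*x^4 + 5*x^3 - 8*x^2 + 3*x.
∫_{-1}^{1} of each monomial x^k gives [2/(k+1) if k even, 0 if k odd]. Integrating term-by-term (or equivalently evaluating the antiderivative F(x) = 2*x^7/7 - 2*x^6/3 + 4*x^5/5 + 5*x^4/4 - 8*x^3/3 + 3*x^2/2 at the endpoints):
  F(1) − F(−1) = 211/420 − (513/140) = -332/105.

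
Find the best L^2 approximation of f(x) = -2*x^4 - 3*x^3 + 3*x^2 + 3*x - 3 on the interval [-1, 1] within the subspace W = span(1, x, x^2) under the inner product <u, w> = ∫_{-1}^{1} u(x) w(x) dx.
g(x) = 9*x^2/7 + 6*x/5 - 99/35

The best approximation g ∈ W is the orthogonal projection of f onto W. Writing g = a_0 + a_1 x + a_2 x^2, the coefficients solve the normal equations G · a = b where
  G_{ij} = <φ_i, φ_j> and b_i = <f, φ_i>, with φ_0 = 1, φ_1 = x, φ_2 = x^2.
G =
  [2, 0, 2/3]
  [0, 2/3, 0]
  [2/3, 0, 2/5],
b = (-24/5, 4/5, -48/35).
Solving gives a_0 = -99/35, a_1 = 6/5, a_2 = 9/7, so
  g(x) = 9*x^2/7 + 6*x/5 - 99/35.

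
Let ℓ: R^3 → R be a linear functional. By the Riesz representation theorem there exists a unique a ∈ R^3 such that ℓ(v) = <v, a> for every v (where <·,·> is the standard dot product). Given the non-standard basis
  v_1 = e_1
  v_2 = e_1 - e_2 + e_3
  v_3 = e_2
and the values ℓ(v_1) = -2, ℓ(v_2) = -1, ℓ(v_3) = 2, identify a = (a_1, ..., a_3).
a = (-2, 2, 3)

Write a = (a_1, ..., a_3) in the standard basis. For each basis vector v_i, ℓ(v_i) = <v_i, a> is a linear equation in the a_j's. Collect the n equations into a matrix system V a = ℓ, where row i of V is v_i (expressed in the standard basis). Since V is invertible (lower-triangular with 1s on the diagonal, up to permutation), solve by back-substitution:
  V =
[[1, 0, 0],
 [1, -1, 1],
 [0, 1, 0]]
  V a = (-2, -1, 2)
Solving gives a = (-2, 2, 3).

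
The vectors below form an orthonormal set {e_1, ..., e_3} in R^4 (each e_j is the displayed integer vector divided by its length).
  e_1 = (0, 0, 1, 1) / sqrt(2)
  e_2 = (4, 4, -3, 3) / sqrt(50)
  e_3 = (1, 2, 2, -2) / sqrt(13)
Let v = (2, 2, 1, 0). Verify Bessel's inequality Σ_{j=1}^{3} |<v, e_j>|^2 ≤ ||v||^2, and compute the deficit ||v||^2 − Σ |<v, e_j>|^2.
Σ |<v, e_j>|^2 = 2861/325; ||v||^2 = 9; deficit = 64/325

Write each e_j = u_j / sqrt(<u_j, u_j>) where u_j is the displayed integer vector. Then <v, e_j> = <v, u_j> / sqrt(<u_j, u_j>), so |<v, e_j>|^2 = <v, u_j>^2 / <u_j, u_j>.
Coefficients: <v, e_1> = 1/sqrt(2), <v, e_2> = 13/sqrt(50), <v, e_3> = 8/sqrt(13).
Square and sum: Σ |<v, e_j>|^2 = 2861/325.
Compute ||v||^2 = v·v = 9.
Deficit = 9 − 2861/325 = 64/325 ≥ 0, confirming Bessel's inequality. (The deficit equals ||v − Σ <v,e_j> e_j||^2, the squared distance from v to span{e_j}.)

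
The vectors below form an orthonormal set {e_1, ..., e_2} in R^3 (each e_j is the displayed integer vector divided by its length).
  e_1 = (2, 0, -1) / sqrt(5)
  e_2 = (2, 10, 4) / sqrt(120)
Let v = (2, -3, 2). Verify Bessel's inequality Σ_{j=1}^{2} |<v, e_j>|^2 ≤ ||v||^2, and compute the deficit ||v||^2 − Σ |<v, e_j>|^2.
Σ |<v, e_j>|^2 = 7/2; ||v||^2 = 17; deficit = 27/2

Write each e_j = u_j / sqrt(<u_j, u_j>) where u_j is the displayed integer vector. Then <v, e_j> = <v, u_j> / sqrt(<u_j, u_j>), so |<v, e_j>|^2 = <v, u_j>^2 / <u_j, u_j>.
Coefficients: <v, e_1> = 2/sqrt(5), <v, e_2> = -18/sqrt(120).
Square and sum: Σ |<v, e_j>|^2 = 7/2.
Compute ||v||^2 = v·v = 17.
Deficit = 17 − 7/2 = 27/2 ≥ 0, confirming Bessel's inequality. (The deficit equals ||v − Σ <v,e_j> e_j||^2, the squared distance from v to span{e_j}.)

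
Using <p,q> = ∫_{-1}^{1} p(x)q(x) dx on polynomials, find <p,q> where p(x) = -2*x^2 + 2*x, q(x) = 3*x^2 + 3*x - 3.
<p,q> = 28/5

Expand the product: p(x)·q(x) = -6*x^4 + 12*x^2 - 6*x.
∫_{-1}^{1} of each monomial x^k gives [2/(k+1) if k even, 0 if k odd]. Integrating term-by-term (or equivalently evaluating the antiderivative F(x) = -6*x^5/5 + 4*x^3 - 3*x^2 at the endpoints):
  F(1) − F(−1) = -1/5 − (-29/5) = 28/5.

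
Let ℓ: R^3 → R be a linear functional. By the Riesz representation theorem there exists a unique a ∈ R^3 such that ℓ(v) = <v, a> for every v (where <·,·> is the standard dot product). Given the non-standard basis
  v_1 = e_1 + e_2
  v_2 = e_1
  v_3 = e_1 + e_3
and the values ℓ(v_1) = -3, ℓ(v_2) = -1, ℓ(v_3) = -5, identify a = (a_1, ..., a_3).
a = (-1, -2, -4)

Write a = (a_1, ..., a_3) in the standard basis. For each basis vector v_i, ℓ(v_i) = <v_i, a> is a linear equation in the a_j's. Collect the n equations into a matrix system V a = ℓ, where row i of V is v_i (expressed in the standard basis). Since V is invertible (lower-triangular with 1s on the diagonal, up to permutation), solve by back-substitution:
  V =
[[1, 1, 0],
 [1, 0, 0],
 [1, 0, 1]]
  V a = (-3, -1, -5)
Solving gives a = (-1, -2, -4).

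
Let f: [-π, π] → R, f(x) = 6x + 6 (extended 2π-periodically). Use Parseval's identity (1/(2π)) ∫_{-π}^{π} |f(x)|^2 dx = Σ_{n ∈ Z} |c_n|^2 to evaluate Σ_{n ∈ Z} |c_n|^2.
Σ |c_n|^2 = 12π^2 + 36

Expand and integrate term by term over [-π, π]:
  ∫ (6x)^2 dx = 36·(2π^3/3); ∫ 2·6·(6)·x dx = 0 (odd integrand); ∫ 6^2 dx = 36·2π.
So (1/(2π)) ∫_{-π}^{π} (6x + 6)^2 dx = 36π^2/3 + 36 = 12π^2 + 36.
Parseval ⇒ Σ |c_n|^2 = 12π^2 + 36.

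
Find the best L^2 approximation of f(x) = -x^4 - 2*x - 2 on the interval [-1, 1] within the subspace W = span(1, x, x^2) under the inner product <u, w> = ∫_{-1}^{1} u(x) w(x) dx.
g(x) = -6*x^2/7 - 2*x - 67/35

The best approximation g ∈ W is the orthogonal projection of f onto W. Writing g = a_0 + a_1 x + a_2 x^2, the coefficients solve the normal equations G · a = b where
  G_{ij} = <φ_i, φ_j> and b_i = <f, φ_i>, with φ_0 = 1, φ_1 = x, φ_2 = x^2.
G =
  [2, 0, 2/3]
  [0, 2/3, 0]
  [2/3, 0, 2/5],
b = (-22/5, -4/3, -34/21).
Solving gives a_0 = -67/35, a_1 = -2, a_2 = -6/7, so
  g(x) = -6*x^2/7 - 2*x - 67/35.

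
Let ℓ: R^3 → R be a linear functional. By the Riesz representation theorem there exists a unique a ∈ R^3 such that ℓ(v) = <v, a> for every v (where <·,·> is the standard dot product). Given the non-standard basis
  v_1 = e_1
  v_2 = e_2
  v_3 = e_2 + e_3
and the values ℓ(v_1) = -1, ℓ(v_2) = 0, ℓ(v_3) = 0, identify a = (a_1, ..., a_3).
a = (-1, 0, 0)

Write a = (a_1, ..., a_3) in the standard basis. For each basis vector v_i, ℓ(v_i) = <v_i, a> is a linear equation in the a_j's. Collect the n equations into a matrix system V a = ℓ, where row i of V is v_i (expressed in the standard basis). Since V is invertible (lower-triangular with 1s on the diagonal, up to permutation), solve by back-substitution:
  V =
[[1, 0, 0],
 [0, 1, 0],
 [0, 1, 1]]
  V a = (-1, 0, 0)
Solving gives a = (-1, 0, 0).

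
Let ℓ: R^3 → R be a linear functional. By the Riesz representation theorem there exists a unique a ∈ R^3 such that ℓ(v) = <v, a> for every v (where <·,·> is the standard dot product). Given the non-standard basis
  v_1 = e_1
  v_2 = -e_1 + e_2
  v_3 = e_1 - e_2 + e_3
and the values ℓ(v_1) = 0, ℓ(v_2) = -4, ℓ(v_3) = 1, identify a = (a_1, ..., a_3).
a = (0, -4, -3)

Write a = (a_1, ..., a_3) in the standard basis. For each basis vector v_i, ℓ(v_i) = <v_i, a> is a linear equation in the a_j's. Collect the n equations into a matrix system V a = ℓ, where row i of V is v_i (expressed in the standard basis). Since V is invertible (lower-triangular with 1s on the diagonal, up to permutation), solve by back-substitution:
  V =
[[1, 0, 0],
 [-1, 1, 0],
 [1, -1, 1]]
  V a = (0, -4, 1)
Solving gives a = (0, -4, -3).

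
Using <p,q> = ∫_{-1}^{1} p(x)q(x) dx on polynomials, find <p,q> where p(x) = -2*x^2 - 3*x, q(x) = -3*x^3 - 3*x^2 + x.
<p,q> = 4

Expand the product: p(x)·q(x) = 6*x^5 + 15*x^4 + 7*x^3 - 3*x^2.
∫_{-1}^{1} of each monomial x^k gives [2/(k+1) if k even, 0 if k odd]. Integrating term-by-term (or equivalently evaluating the antiderivative F(x) = x^6 + 3*x^5 + 7*x^4/4 - x^3 at the endpoints):
  F(1) − F(−1) = 19/4 − (3/4) = 4.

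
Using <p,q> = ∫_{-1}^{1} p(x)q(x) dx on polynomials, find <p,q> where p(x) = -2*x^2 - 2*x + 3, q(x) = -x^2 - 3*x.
<p,q> = 14/5

Expand the product: p(x)·q(x) = 2*x^4 + 8*x^3 + 3*x^2 - 9*x.
∫_{-1}^{1} of each monomial x^k gives [2/(k+1) if k even, 0 if k odd]. Integrating term-by-term (or equivalently evaluating the antiderivative F(x) = 2*x^5/5 + 2*x^4 + x^3 - 9*x^2/2 at the endpoints):
  F(1) − F(−1) = -11/10 − (-39/10) = 14/5.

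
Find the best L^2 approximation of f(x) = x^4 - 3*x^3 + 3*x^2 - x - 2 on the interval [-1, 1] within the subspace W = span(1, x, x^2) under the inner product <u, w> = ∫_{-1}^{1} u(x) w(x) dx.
g(x) = 27*x^2/7 - 14*x/5 - 73/35

The best approximation g ∈ W is the orthogonal projection of f onto W. Writing g = a_0 + a_1 x + a_2 x^2, the coefficients solve the normal equations G · a = b where
  G_{ij} = <φ_i, φ_j> and b_i = <f, φ_i>, with φ_0 = 1, φ_1 = x, φ_2 = x^2.
G =
  [2, 0, 2/3]
  [0, 2/3, 0]
  [2/3, 0, 2/5],
b = (-8/5, -28/15, 16/105).
Solving gives a_0 = -73/35, a_1 = -14/5, a_2 = 27/7, so
  g(x) = 27*x^2/7 - 14*x/5 - 73/35.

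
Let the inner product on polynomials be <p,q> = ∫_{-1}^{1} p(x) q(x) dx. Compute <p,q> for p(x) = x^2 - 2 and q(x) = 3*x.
<p,q> = 0

Expand the product: p(x)·q(x) = 3*x^3 - 6*x.
∫_{-1}^{1} of each monomial x^k gives [2/(k+1) if k even, 0 if k odd]. Integrating term-by-term (or equivalently evaluating the antiderivative F(x) = 3*x^4/4 - 3*x^2 at the endpoints):
  F(1) − F(−1) = -9/4 − (-9/4) = 0.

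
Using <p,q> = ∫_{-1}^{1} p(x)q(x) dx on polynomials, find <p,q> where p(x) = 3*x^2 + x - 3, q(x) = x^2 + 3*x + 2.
<p,q> = -34/5

Expand the product: p(x)·q(x) = 3*x^4 + 10*x^3 + 6*x^2 - 7*x - 6.
∫_{-1}^{1} of each monomial x^k gives [2/(k+1) if k even, 0 if k odd]. Integrating term-by-term (or equivalently evaluating the antiderivative F(x) = 3*x^5/5 + 5*x^4/2 + 2*x^3 - 7*x^2/2 - 6*x at the endpoints):
  F(1) − F(−1) = -22/5 − (12/5) = -34/5.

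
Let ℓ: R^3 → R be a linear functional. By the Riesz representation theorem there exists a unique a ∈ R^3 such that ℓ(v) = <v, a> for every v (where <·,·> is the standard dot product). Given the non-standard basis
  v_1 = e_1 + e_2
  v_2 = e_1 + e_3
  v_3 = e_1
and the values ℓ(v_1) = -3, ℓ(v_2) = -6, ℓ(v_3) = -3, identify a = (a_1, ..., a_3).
a = (-3, 0, -3)

Write a = (a_1, ..., a_3) in the standard basis. For each basis vector v_i, ℓ(v_i) = <v_i, a> is a linear equation in the a_j's. Collect the n equations into a matrix system V a = ℓ, where row i of V is v_i (expressed in the standard basis). Since V is invertible (lower-triangular with 1s on the diagonal, up to permutation), solve by back-substitution:
  V =
[[1, 1, 0],
 [1, 0, 1],
 [1, 0, 0]]
  V a = (-3, -6, -3)
Solving gives a = (-3, 0, -3).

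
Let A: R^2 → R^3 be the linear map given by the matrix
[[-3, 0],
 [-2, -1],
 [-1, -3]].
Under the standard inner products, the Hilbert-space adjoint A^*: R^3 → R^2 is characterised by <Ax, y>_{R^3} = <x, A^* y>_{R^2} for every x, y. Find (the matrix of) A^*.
A^* = A^T =
[[-3, -2, -1],
 [0, -1, -3]]

For real matrices with standard dot products, the defining identity <Ax, y> = <x, A^* y> gives (Ax)^T y = x^T (A^*) y, i.e. x^T A^T y = x^T (A^*) y. Since this holds for all x, y, we must have A^* = A^T. Therefore
A^* =
[[-3, -2, -1],
 [0, -1, -3]].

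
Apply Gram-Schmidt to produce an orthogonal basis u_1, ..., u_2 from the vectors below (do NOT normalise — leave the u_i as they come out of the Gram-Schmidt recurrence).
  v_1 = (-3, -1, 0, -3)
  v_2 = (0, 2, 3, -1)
Orthogonal basis:
  u_1 = (-3, -1, 0, -3)
  u_2 = (3/19, 39/19, 3, -16/19)

Apply the Gram-Schmidt recurrence
  u_1 = v_1
  u_i = v_i − Σ_{j<i} ((v_i · u_j) / (u_j · u_j)) · u_j.

Step by step this gives:
  u_1 = (-3, -1, 0, -3)
  u_2 = (3/19, 39/19, 3, -16/19)

Orthogonality check:
  u_2 · u_1 = 0 (should be 0)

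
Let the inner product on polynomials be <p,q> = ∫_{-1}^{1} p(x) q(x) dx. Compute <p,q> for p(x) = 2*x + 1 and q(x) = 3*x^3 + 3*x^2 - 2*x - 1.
<p,q> = -4/15

Expand the product: p(x)·q(x) = 6*x^4 + 9*x^3 - x^2 - 4*x - 1.
∫_{-1}^{1} of each monomial x^k gives [2/(k+1) if k even, 0 if k odd]. Integrating term-by-term (or equivalently evaluating the antiderivative F(x) = 6*x^5/5 + 9*x^4/4 - x^3/3 - 2*x^2 - x at the endpoints):
  F(1) − F(−1) = 7/60 − (23/60) = -4/15.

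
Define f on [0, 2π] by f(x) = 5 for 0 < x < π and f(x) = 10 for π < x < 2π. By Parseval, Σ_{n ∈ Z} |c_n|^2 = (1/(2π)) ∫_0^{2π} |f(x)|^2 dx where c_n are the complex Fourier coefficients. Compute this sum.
Σ |c_n|^2 = 125/2

Parseval equates the L^2 energy of f (normalised by 1/(2π)) with the ℓ^2 sum of its Fourier coefficients: (1/(2π)) ∫_0^{2π} |f|^2 = Σ |c_n|^2.
Compute the left side: (1/(2π)) [∫_0^π 5^2 dx + ∫_π^{2π} 10^2 dx] = (1/(2π)) · (25π + 100π) = (25 + 100)/2 = 125/2.
So Σ_{n ∈ Z} |c_n|^2 = 125/2.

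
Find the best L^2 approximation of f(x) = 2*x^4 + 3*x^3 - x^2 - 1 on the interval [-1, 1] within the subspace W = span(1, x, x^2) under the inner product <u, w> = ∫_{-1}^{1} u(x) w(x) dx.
g(x) = 5*x^2/7 + 9*x/5 - 41/35

The best approximation g ∈ W is the orthogonal projection of f onto W. Writing g = a_0 + a_1 x + a_2 x^2, the coefficients solve the normal equations G · a = b where
  G_{ij} = <φ_i, φ_j> and b_i = <f, φ_i>, with φ_0 = 1, φ_1 = x, φ_2 = x^2.
G =
  [2, 0, 2/3]
  [0, 2/3, 0]
  [2/3, 0, 2/5],
b = (-28/15, 6/5, -52/105).
Solving gives a_0 = -41/35, a_1 = 9/5, a_2 = 5/7, so
  g(x) = 5*x^2/7 + 9*x/5 - 41/35.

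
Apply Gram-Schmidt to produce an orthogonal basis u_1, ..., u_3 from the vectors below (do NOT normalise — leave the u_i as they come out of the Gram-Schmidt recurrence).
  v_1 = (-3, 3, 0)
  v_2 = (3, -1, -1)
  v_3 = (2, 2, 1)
Orthogonal basis:
  u_1 = (-3, 3, 0)
  u_2 = (1, 1, -1)
  u_3 = (1, 1, 2)

Apply the Gram-Schmidt recurrence
  u_1 = v_1
  u_i = v_i − Σ_{j<i} ((v_i · u_j) / (u_j · u_j)) · u_j.

Step by step this gives:
  u_1 = (-3, 3, 0)
  u_2 = (1, 1, -1)
  u_3 = (1, 1, 2)

Orthogonality check:
  u_2 · u_1 = 0 (should be 0)
  u_3 · u_1 = 0 (should be 0)
  u_3 · u_2 = 0 (should be 0)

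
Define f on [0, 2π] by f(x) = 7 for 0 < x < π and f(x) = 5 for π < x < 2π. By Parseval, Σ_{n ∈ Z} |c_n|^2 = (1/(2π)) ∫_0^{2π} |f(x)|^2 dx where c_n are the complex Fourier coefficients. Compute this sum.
Σ |c_n|^2 = 37

Parseval equates the L^2 energy of f (normalised by 1/(2π)) with the ℓ^2 sum of its Fourier coefficients: (1/(2π)) ∫_0^{2π} |f|^2 = Σ |c_n|^2.
Compute the left side: (1/(2π)) [∫_0^π 7^2 dx + ∫_π^{2π} 5^2 dx] = (1/(2π)) · (49π + 25π) = (49 + 25)/2 = 37.
So Σ_{n ∈ Z} |c_n|^2 = 37.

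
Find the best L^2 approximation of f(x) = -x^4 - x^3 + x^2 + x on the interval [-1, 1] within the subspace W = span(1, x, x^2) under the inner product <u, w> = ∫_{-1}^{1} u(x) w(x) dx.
g(x) = x^2/7 + 2*x/5 + 3/35

The best approximation g ∈ W is the orthogonal projection of f onto W. Writing g = a_0 + a_1 x + a_2 x^2, the coefficients solve the normal equations G · a = b where
  G_{ij} = <φ_i, φ_j> and b_i = <f, φ_i>, with φ_0 = 1, φ_1 = x, φ_2 = x^2.
G =
  [2, 0, 2/3]
  [0, 2/3, 0]
  [2/3, 0, 2/5],
b = (4/15, 4/15, 4/35).
Solving gives a_0 = 3/35, a_1 = 2/5, a_2 = 1/7, so
  g(x) = x^2/7 + 2*x/5 + 3/35.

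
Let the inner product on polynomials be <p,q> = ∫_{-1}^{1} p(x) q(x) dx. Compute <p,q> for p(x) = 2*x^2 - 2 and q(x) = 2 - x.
<p,q> = -16/3

Expand the product: p(x)·q(x) = -2*x^3 + 4*x^2 + 2*x - 4.
∫_{-1}^{1} of each monomial x^k gives [2/(k+1) if k even, 0 if k odd]. Integrating term-by-term (or equivalently evaluating the antiderivative F(x) = -x^4/2 + 4*x^3/3 + x^2 - 4*x at the endpoints):
  F(1) − F(−1) = -13/6 − (19/6) = -16/3.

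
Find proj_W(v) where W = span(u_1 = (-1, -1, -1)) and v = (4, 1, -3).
proj_W(v) = (2/3, 2/3, 2/3)

Set up U = [u_1 | ... | u_1] ∈ R^(3×1). The projector onto W = col(U) is P = U (U^T U)^(-1) U^T.
Compute U^T U =
  [3],
and U^T v = (-2).
Solve U^T U · c = U^T v for the coefficients: c = (-2/3). The projection is proj_W(v) = U c.
Check: (v - proj_W(v)) · u_1 = 0  (should be 0).
Result: proj_W(v) = (2/3, 2/3, 2/3).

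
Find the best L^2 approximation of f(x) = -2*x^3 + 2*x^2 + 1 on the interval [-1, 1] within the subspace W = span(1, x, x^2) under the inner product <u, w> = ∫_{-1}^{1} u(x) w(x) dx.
g(x) = 2*x^2 - 6*x/5 + 1

The best approximation g ∈ W is the orthogonal projection of f onto W. Writing g = a_0 + a_1 x + a_2 x^2, the coefficients solve the normal equations G · a = b where
  G_{ij} = <φ_i, φ_j> and b_i = <f, φ_i>, with φ_0 = 1, φ_1 = x, φ_2 = x^2.
G =
  [2, 0, 2/3]
  [0, 2/3, 0]
  [2/3, 0, 2/5],
b = (10/3, -4/5, 22/15).
Solving gives a_0 = 1, a_1 = -6/5, a_2 = 2, so
  g(x) = 2*x^2 - 6*x/5 + 1.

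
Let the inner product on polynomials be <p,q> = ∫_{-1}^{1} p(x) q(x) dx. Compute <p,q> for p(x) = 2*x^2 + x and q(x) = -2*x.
<p,q> = -4/3

Expand the product: p(x)·q(x) = -4*x^3 - 2*x^2.
∫_{-1}^{1} of each monomial x^k gives [2/(k+1) if k even, 0 if k odd]. Integrating term-by-term (or equivalently evaluating the antiderivative F(x) = -x^4 - 2*x^3/3 at the endpoints):
  F(1) − F(−1) = -5/3 − (-1/3) = -4/3.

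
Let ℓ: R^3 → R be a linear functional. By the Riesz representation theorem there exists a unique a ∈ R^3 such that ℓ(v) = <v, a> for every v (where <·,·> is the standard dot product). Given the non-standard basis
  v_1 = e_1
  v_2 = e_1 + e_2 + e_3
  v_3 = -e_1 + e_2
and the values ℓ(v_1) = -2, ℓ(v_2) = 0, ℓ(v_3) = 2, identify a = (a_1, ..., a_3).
a = (-2, 0, 2)

Write a = (a_1, ..., a_3) in the standard basis. For each basis vector v_i, ℓ(v_i) = <v_i, a> is a linear equation in the a_j's. Collect the n equations into a matrix system V a = ℓ, where row i of V is v_i (expressed in the standard basis). Since V is invertible (lower-triangular with 1s on the diagonal, up to permutation), solve by back-substitution:
  V =
[[1, 0, 0],
 [1, 1, 1],
 [-1, 1, 0]]
  V a = (-2, 0, 2)
Solving gives a = (-2, 0, 2).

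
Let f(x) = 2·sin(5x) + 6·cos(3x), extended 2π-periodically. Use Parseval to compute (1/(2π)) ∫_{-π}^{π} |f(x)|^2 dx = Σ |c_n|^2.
Σ |c_n|^2 = 20

Expand |f|^2 and use orthogonality of {sin(nx), cos(mx)} on [-π, π]:
  ∫_{-π}^{π} sin(nx)^2 dx = π, ∫ cos(mx)^2 dx = π, and cross terms integrate to 0.
So ∫_{-π}^{π} f(x)^2 dx = 2^2 · π + 6^2 · π = (4 + 36)π.
Divide by 2π: (4 + 36)/2 = 20.
By Parseval, this equals Σ |c_n|^2.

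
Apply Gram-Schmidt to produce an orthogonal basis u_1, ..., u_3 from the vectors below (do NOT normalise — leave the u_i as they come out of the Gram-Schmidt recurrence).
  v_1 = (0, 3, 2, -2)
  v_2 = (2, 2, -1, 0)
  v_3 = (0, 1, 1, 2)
Orthogonal basis:
  u_1 = (0, 3, 2, -2)
  u_2 = (2, 22/17, -25/17, 8/17)
  u_3 = (-26/137, 96/137, 140/137, 284/137)

Apply the Gram-Schmidt recurrence
  u_1 = v_1
  u_i = v_i − Σ_{j<i} ((v_i · u_j) / (u_j · u_j)) · u_j.

Step by step this gives:
  u_1 = (0, 3, 2, -2)
  u_2 = (2, 22/17, -25/17, 8/17)
  u_3 = (-26/137, 96/137, 140/137, 284/137)

Orthogonality check:
  u_2 · u_1 = 0 (should be 0)
  u_3 · u_1 = 0 (should be 0)
  u_3 · u_2 = 0 (should be 0)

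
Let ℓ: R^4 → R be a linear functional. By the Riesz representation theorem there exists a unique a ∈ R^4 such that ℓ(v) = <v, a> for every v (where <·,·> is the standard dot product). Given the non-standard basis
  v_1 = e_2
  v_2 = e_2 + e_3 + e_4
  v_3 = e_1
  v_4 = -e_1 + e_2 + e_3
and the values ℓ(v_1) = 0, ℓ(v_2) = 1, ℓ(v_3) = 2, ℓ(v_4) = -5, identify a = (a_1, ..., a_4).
a = (2, 0, -3, 4)

Write a = (a_1, ..., a_4) in the standard basis. For each basis vector v_i, ℓ(v_i) = <v_i, a> is a linear equation in the a_j's. Collect the n equations into a matrix system V a = ℓ, where row i of V is v_i (expressed in the standard basis). Since V is invertible (lower-triangular with 1s on the diagonal, up to permutation), solve by back-substitution:
  V =
[[0, 1, 0, 0],
 [0, 1, 1, 1],
 [1, 0, 0, 0],
 [-1, 1, 1, 0]]
  V a = (0, 1, 2, -5)
Solving gives a = (2, 0, -3, 4).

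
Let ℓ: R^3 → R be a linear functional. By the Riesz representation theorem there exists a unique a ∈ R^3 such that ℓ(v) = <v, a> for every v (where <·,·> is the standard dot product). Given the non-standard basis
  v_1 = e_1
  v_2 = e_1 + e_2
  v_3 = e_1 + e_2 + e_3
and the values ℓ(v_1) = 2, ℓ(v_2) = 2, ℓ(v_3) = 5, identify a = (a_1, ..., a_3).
a = (2, 0, 3)

Write a = (a_1, ..., a_3) in the standard basis. For each basis vector v_i, ℓ(v_i) = <v_i, a> is a linear equation in the a_j's. Collect the n equations into a matrix system V a = ℓ, where row i of V is v_i (expressed in the standard basis). Since V is invertible (lower-triangular with 1s on the diagonal, up to permutation), solve by back-substitution:
  V =
[[1, 0, 0],
 [1, 1, 0],
 [1, 1, 1]]
  V a = (2, 2, 5)
Solving gives a = (2, 0, 3).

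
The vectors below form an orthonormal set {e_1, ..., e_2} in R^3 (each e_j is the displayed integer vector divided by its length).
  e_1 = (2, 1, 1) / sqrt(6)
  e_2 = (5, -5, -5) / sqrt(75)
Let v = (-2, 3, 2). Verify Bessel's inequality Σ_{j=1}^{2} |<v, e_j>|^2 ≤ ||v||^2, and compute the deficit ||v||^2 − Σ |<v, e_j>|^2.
Σ |<v, e_j>|^2 = 33/2; ||v||^2 = 17; deficit = 1/2

Write each e_j = u_j / sqrt(<u_j, u_j>) where u_j is the displayed integer vector. Then <v, e_j> = <v, u_j> / sqrt(<u_j, u_j>), so |<v, e_j>|^2 = <v, u_j>^2 / <u_j, u_j>.
Coefficients: <v, e_1> = 1/sqrt(6), <v, e_2> = -35/sqrt(75).
Square and sum: Σ |<v, e_j>|^2 = 33/2.
Compute ||v||^2 = v·v = 17.
Deficit = 17 − 33/2 = 1/2 ≥ 0, confirming Bessel's inequality. (The deficit equals ||v − Σ <v,e_j> e_j||^2, the squared distance from v to span{e_j}.)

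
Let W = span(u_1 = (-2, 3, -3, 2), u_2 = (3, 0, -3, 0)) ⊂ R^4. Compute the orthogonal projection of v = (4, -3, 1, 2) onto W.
proj_W(v) = (164/51, -35/17, 11/51, -70/51)

Set up U = [u_1 | ... | u_2] ∈ R^(4×2). The projector onto W = col(U) is P = U (U^T U)^(-1) U^T.
Compute U^T U =
  [26, 3]
  [3, 18],
and U^T v = (-16, 9).
Solve U^T U · c = U^T v for the coefficients: c = (-35/51, 94/153). The projection is proj_W(v) = U c.
Check: (v - proj_W(v)) · u_1 = 0  (should be 0).
Check: (v - proj_W(v)) · u_2 = 0  (should be 0).
Result: proj_W(v) = (164/51, -35/17, 11/51, -70/51).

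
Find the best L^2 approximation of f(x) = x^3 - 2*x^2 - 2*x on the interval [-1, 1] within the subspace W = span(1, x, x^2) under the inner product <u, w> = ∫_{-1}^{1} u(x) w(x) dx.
g(x) = -2*x^2 - 7*x/5

The best approximation g ∈ W is the orthogonal projection of f onto W. Writing g = a_0 + a_1 x + a_2 x^2, the coefficients solve the normal equations G · a = b where
  G_{ij} = <φ_i, φ_j> and b_i = <f, φ_i>, with φ_0 = 1, φ_1 = x, φ_2 = x^2.
G =
  [2, 0, 2/3]
  [0, 2/3, 0]
  [2/3, 0, 2/5],
b = (-4/3, -14/15, -4/5).
Solving gives a_0 = 0, a_1 = -7/5, a_2 = -2, so
  g(x) = -2*x^2 - 7*x/5.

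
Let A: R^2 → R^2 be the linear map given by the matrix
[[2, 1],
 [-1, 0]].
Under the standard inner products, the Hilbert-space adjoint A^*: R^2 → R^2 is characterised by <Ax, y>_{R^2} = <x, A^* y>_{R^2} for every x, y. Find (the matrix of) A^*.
A^* = A^T =
[[2, -1],
 [1, 0]]

For real matrices with standard dot products, the defining identity <Ax, y> = <x, A^* y> gives (Ax)^T y = x^T (A^*) y, i.e. x^T A^T y = x^T (A^*) y. Since this holds for all x, y, we must have A^* = A^T. Therefore
A^* =
[[2, -1],
 [1, 0]].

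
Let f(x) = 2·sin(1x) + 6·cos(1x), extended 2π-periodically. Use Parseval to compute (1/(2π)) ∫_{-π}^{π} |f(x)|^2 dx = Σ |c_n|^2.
Σ |c_n|^2 = 20

Expand |f|^2 and use orthogonality of {sin(nx), cos(mx)} on [-π, π]:
  ∫_{-π}^{π} sin(nx)^2 dx = π, ∫ cos(mx)^2 dx = π, and cross terms integrate to 0.
So ∫_{-π}^{π} f(x)^2 dx = 2^2 · π + 6^2 · π = (4 + 36)π.
Divide by 2π: (4 + 36)/2 = 20.
By Parseval, this equals Σ |c_n|^2.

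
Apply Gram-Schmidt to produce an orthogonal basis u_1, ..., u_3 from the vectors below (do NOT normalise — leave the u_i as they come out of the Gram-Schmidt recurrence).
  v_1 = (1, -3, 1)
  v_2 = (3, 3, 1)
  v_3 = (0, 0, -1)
Orthogonal basis:
  u_1 = (1, -3, 1)
  u_2 = (38/11, 18/11, 16/11)
  u_3 = (9/23, -3/23, -18/23)

Apply the Gram-Schmidt recurrence
  u_1 = v_1
  u_i = v_i − Σ_{j<i} ((v_i · u_j) / (u_j · u_j)) · u_j.

Step by step this gives:
  u_1 = (1, -3, 1)
  u_2 = (38/11, 18/11, 16/11)
  u_3 = (9/23, -3/23, -18/23)

Orthogonality check:
  u_2 · u_1 = 0 (should be 0)
  u_3 · u_1 = 0 (should be 0)
  u_3 · u_2 = 0 (should be 0)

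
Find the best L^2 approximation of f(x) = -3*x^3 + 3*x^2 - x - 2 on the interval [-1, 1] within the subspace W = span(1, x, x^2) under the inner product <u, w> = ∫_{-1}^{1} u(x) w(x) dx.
g(x) = 3*x^2 - 14*x/5 - 2

The best approximation g ∈ W is the orthogonal projection of f onto W. Writing g = a_0 + a_1 x + a_2 x^2, the coefficients solve the normal equations G · a = b where
  G_{ij} = <φ_i, φ_j> and b_i = <f, φ_i>, with φ_0 = 1, φ_1 = x, φ_2 = x^2.
G =
  [2, 0, 2/3]
  [0, 2/3, 0]
  [2/3, 0, 2/5],
b = (-2, -28/15, -2/15).
Solving gives a_0 = -2, a_1 = -14/5, a_2 = 3, so
  g(x) = 3*x^2 - 14*x/5 - 2.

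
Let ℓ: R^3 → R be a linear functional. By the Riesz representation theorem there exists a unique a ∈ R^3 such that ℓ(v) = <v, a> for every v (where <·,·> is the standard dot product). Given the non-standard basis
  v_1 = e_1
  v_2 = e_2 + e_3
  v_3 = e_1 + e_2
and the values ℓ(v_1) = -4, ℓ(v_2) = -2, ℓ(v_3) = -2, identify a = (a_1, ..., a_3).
a = (-4, 2, -4)

Write a = (a_1, ..., a_3) in the standard basis. For each basis vector v_i, ℓ(v_i) = <v_i, a> is a linear equation in the a_j's. Collect the n equations into a matrix system V a = ℓ, where row i of V is v_i (expressed in the standard basis). Since V is invertible (lower-triangular with 1s on the diagonal, up to permutation), solve by back-substitution:
  V =
[[1, 0, 0],
 [0, 1, 1],
 [1, 1, 0]]
  V a = (-4, -2, -2)
Solving gives a = (-4, 2, -4).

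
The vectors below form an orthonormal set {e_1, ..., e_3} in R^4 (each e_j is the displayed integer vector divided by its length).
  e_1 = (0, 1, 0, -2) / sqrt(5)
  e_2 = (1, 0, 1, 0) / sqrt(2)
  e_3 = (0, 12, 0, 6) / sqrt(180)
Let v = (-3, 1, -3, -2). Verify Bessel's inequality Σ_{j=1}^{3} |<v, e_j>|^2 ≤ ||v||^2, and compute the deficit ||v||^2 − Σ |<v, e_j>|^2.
Σ |<v, e_j>|^2 = 23; ||v||^2 = 23; deficit = 0

Write each e_j = u_j / sqrt(<u_j, u_j>) where u_j is the displayed integer vector. Then <v, e_j> = <v, u_j> / sqrt(<u_j, u_j>), so |<v, e_j>|^2 = <v, u_j>^2 / <u_j, u_j>.
Coefficients: <v, e_1> = 5/sqrt(5), <v, e_2> = -6/sqrt(2), <v, e_3> = 0/sqrt(180).
Square and sum: Σ |<v, e_j>|^2 = 23.
Compute ||v||^2 = v·v = 23.
Deficit = 23 − 23 = 0 ≥ 0, confirming Bessel's inequality. (The deficit equals ||v − Σ <v,e_j> e_j||^2, the squared distance from v to span{e_j}.)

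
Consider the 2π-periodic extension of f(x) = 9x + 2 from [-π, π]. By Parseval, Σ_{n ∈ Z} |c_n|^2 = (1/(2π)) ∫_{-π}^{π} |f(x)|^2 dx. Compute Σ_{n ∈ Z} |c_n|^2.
Σ |c_n|^2 = 27π^2 + 4

Expand and integrate term by term over [-π, π]:
  ∫ (9x)^2 dx = 81·(2π^3/3); ∫ 2·9·(2)·x dx = 0 (odd integrand); ∫ 2^2 dx = 4·2π.
So (1/(2π)) ∫_{-π}^{π} (9x + 2)^2 dx = 81π^2/3 + 4 = 27π^2 + 4.
Parseval ⇒ Σ |c_n|^2 = 27π^2 + 4.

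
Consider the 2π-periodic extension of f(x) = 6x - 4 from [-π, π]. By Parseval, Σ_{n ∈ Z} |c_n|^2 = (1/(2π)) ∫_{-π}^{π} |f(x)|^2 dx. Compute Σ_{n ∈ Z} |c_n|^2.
Σ |c_n|^2 = 12π^2 + 16

Expand and integrate term by term over [-π, π]:
  ∫ (6x)^2 dx = 36·(2π^3/3); ∫ 2·6·(-4)·x dx = 0 (odd integrand); ∫ (-4)^2 dx = 16·2π.
So (1/(2π)) ∫_{-π}^{π} (6x - 4)^2 dx = 36π^2/3 + 16 = 12π^2 + 16.
Parseval ⇒ Σ |c_n|^2 = 12π^2 + 16.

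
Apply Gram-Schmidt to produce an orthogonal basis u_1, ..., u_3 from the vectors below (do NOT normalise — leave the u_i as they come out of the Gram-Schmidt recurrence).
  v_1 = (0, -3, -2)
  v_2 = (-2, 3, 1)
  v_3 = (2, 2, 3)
Orthogonal basis:
  u_1 = (0, -3, -2)
  u_2 = (-2, 6/13, -9/13)
  u_3 = (-12/61, -16/61, 24/61)

Apply the Gram-Schmidt recurrence
  u_1 = v_1
  u_i = v_i − Σ_{j<i} ((v_i · u_j) / (u_j · u_j)) · u_j.

Step by step this gives:
  u_1 = (0, -3, -2)
  u_2 = (-2, 6/13, -9/13)
  u_3 = (-12/61, -16/61, 24/61)

Orthogonality check:
  u_2 · u_1 = 0 (should be 0)
  u_3 · u_1 = 0 (should be 0)
  u_3 · u_2 = 0 (should be 0)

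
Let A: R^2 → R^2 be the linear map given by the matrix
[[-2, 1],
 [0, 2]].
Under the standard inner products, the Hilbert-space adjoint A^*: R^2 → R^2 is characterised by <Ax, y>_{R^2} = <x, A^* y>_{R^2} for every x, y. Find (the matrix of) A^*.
A^* = A^T =
[[-2, 0],
 [1, 2]]

For real matrices with standard dot products, the defining identity <Ax, y> = <x, A^* y> gives (Ax)^T y = x^T (A^*) y, i.e. x^T A^T y = x^T (A^*) y. Since this holds for all x, y, we must have A^* = A^T. Therefore
A^* =
[[-2, 0],
 [1, 2]].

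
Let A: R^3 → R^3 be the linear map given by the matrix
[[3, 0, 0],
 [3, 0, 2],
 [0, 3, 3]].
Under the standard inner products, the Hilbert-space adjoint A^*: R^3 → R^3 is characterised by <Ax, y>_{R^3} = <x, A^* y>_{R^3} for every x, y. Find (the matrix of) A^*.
A^* = A^T =
[[3, 3, 0],
 [0, 0, 3],
 [0, 2, 3]]

For real matrices with standard dot products, the defining identity <Ax, y> = <x, A^* y> gives (Ax)^T y = x^T (A^*) y, i.e. x^T A^T y = x^T (A^*) y. Since this holds for all x, y, we must have A^* = A^T. Therefore
A^* =
[[3, 3, 0],
 [0, 0, 3],
 [0, 2, 3]].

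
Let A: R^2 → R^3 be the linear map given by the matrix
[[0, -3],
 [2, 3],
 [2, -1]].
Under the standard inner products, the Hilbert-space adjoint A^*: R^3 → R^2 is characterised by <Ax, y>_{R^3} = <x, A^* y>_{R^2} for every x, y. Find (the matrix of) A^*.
A^* = A^T =
[[0, 2, 2],
 [-3, 3, -1]]

For real matrices with standard dot products, the defining identity <Ax, y> = <x, A^* y> gives (Ax)^T y = x^T (A^*) y, i.e. x^T A^T y = x^T (A^*) y. Since this holds for all x, y, we must have A^* = A^T. Therefore
A^* =
[[0, 2, 2],
 [-3, 3, -1]].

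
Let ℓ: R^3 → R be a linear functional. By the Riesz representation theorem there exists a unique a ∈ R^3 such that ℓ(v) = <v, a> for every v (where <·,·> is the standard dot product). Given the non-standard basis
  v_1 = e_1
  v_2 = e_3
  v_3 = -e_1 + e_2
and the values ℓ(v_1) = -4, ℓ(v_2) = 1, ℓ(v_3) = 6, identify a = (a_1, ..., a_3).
a = (-4, 2, 1)

Write a = (a_1, ..., a_3) in the standard basis. For each basis vector v_i, ℓ(v_i) = <v_i, a> is a linear equation in the a_j's. Collect the n equations into a matrix system V a = ℓ, where row i of V is v_i (expressed in the standard basis). Since V is invertible (lower-triangular with 1s on the diagonal, up to permutation), solve by back-substitution:
  V =
[[1, 0, 0],
 [0, 0, 1],
 [-1, 1, 0]]
  V a = (-4, 1, 6)
Solving gives a = (-4, 2, 1).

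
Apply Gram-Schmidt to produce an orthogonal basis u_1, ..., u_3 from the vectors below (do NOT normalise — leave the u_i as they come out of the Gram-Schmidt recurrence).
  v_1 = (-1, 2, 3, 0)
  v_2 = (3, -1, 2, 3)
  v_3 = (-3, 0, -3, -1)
Orthogonal basis:
  u_1 = (-1, 2, 3, 0)
  u_2 = (43/14, -8/7, 25/14, 3)
  u_3 = (-115/107, -2/107, -37/107, 139/107)

Apply the Gram-Schmidt recurrence
  u_1 = v_1
  u_i = v_i − Σ_{j<i} ((v_i · u_j) / (u_j · u_j)) · u_j.

Step by step this gives:
  u_1 = (-1, 2, 3, 0)
  u_2 = (43/14, -8/7, 25/14, 3)
  u_3 = (-115/107, -2/107, -37/107, 139/107)

Orthogonality check:
  u_2 · u_1 = 0 (should be 0)
  u_3 · u_1 = 0 (should be 0)
  u_3 · u_2 = 0 (should be 0)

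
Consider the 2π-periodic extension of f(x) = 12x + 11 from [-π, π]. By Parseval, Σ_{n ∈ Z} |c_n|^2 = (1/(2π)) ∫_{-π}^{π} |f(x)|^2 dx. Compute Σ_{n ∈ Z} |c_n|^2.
Σ |c_n|^2 = 48π^2 + 121

Expand and integrate term by term over [-π, π]:
  ∫ (12x)^2 dx = 144·(2π^3/3); ∫ 2·12·(11)·x dx = 0 (odd integrand); ∫ 11^2 dx = 121·2π.
So (1/(2π)) ∫_{-π}^{π} (12x + 11)^2 dx = 144π^2/3 + 121 = 48π^2 + 121.
Parseval ⇒ Σ |c_n|^2 = 48π^2 + 121.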